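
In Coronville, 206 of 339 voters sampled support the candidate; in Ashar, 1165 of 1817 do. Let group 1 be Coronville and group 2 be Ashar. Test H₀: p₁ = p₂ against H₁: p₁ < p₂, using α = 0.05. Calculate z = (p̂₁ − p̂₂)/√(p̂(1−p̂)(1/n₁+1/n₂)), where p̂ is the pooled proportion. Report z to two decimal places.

z = -1.18

p̂₁ = 206/339 = 0.6077, p̂₂ = 1165/1817 = 0.6412.
Pooled p̂ = (206+1165)/(339+1817) = 1371/2156 = 0.6359.
SE = √(0.231531 × 0.00350021) = 0.0285.
z = (0.6077 − 0.6412)/0.0285 = -0.0335/0.0285 = -1.18.
p-value = P(Z < -1.177) ≈ 0.1197. With α = 0.05, fail to reject H₀.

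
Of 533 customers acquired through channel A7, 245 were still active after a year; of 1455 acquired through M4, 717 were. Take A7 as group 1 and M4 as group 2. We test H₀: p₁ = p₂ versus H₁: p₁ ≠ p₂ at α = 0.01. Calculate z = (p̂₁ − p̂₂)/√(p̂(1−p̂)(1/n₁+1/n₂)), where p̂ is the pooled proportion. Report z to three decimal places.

p̂₁ = 245/533 ≈ 0.45966, p̂₂ = 717/1455 ≈ 0.49278.
Pooled p̂ = (245+717)/(533+1455) = 962/1988 = 0.48390.
SE = √(p̂(1−p̂)(1/n₁+1/n₂)) = √(0.48390·0.51610·0.00256346) = √(0.0006402) = 0.02530.
z = (0.45966 − 0.49278)/0.02530 = -0.03312/0.02530 = -1.309.
Two-sided p-value ≈ 2·Φ(−1.309) = 0.1905, so at α = 0.01 we fail to reject H₀.

z = -1.309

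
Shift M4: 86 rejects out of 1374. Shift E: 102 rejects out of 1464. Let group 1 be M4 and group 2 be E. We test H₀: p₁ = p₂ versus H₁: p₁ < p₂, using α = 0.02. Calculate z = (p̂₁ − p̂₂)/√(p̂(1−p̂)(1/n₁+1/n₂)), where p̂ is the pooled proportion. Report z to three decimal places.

p̂₁ = 86/1374 = 0.06259, p̂₂ = 102/1464 = 0.06967.
Pooled p̂ = (86+102)/(1374+1464) = 188/2838 = 0.06624.
SE = √(0.0618556 × 0.00141086) = 0.00934.
z = (0.06259 − 0.06967)/0.00934 = -0.00708/0.00934 = -0.758.
p-value = P(Z < -0.758) ≈ 0.2242, so at α = 0.02 we fail to reject H₀.

z = -0.758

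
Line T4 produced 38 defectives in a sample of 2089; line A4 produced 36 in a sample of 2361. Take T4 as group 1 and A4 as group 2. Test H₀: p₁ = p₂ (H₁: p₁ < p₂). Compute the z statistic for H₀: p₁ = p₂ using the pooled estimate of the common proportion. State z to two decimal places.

z = 0.77

p̂₁ = 38/2089 ≈ 0.01819, p̂₂ = 36/2361 ≈ 0.01525.
Pooled p̂ = (38+36)/(2089+2361) = 74/4450 = 0.01663.
SE = √(p̂(1−p̂)(1/n₁+1/n₂)) = √(0.01663·0.98337·0.000902247) = √(1.47542e-05) = 0.00384.
z = (0.01819 − 0.01525)/0.00384 = 0.00294/0.00384 = 0.77.
p-value = P(Z < 0.766) ≈ 0.7782.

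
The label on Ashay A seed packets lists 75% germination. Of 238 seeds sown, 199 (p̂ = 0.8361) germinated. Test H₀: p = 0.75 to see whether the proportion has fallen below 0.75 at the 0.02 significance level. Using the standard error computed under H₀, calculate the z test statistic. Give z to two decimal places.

z = 3.07

p̂ = 199/238 = 0.83613.
Standard error under H₀: √(0.75×0.25/238) = 0.02807.
z = (0.83613 − 0.75)/0.02807 = 0.08613/0.02807 = 3.07.
p-value = P(Z < 3.069) ≈ 0.9989; since p > α = 0.02, fail to reject H₀.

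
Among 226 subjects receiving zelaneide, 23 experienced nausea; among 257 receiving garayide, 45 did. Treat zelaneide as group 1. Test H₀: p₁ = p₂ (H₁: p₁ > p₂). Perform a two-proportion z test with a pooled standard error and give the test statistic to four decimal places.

p̂₁ = 23/226 ≈ 0.101770, p̂₂ = 45/257 ≈ 0.175097.
Pooled p̂ = (23+45)/(226+257) = 68/483 = 0.140787.
SE = √(p̂(1−p̂)(1/n₁+1/n₂)) = √(0.140787·0.859213·0.00831583) = √(0.00100593) = 0.031716.
z = (0.101770 − 0.175097)/0.031716 = -0.073327/0.031716 = -2.3120.
p-value = P(Z > -2.312) ≈ 0.9896.

z = -2.3120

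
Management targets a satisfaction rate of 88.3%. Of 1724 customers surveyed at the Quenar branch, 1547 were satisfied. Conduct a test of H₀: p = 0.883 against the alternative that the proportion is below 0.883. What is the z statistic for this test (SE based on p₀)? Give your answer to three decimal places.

z = 1.851

p̂ = 1547/1724 ≈ 0.89733.
Under H₀, SE = √(0.883·0.117/1724) = √(5.99252e-05) = 0.00774.
z = (0.89733 − 0.883)/0.00774 = 0.01433/0.00774 = 1.851.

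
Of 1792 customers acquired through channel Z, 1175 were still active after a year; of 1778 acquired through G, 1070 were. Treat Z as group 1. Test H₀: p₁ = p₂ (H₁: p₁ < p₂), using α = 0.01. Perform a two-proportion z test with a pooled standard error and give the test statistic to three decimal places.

z = 3.333

p̂₁ = 1175/1792 ≈ 0.65569, p̂₂ = 1070/1778 ≈ 0.60180.
Pooled p̂ = (1175+1070)/(1792+1778) = 2245/3570 = 0.62885.
SE = √(0.233397 × 0.00112047) = 0.01617.
z = (0.65569 − 0.60180)/0.01617 = 0.05389/0.01617 = 3.333.
p-value = P(Z < 3.333) ≈ 0.9996. With α = 0.01, fail to reject H₀.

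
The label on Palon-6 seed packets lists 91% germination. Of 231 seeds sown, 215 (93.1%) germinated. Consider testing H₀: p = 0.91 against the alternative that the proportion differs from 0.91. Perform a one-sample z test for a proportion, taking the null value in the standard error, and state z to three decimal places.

p̂ = 215/231 ≈ 0.93074.
Under H₀, SE = √(0.91·0.09/231) = √(0.000354545) = 0.01883.
z = (0.93074 − 0.91)/0.01883 = 0.02074/0.01883 = 1.101.
p-value = 2·P(Z > 1.101) ≈ 0.2708.

z = 1.101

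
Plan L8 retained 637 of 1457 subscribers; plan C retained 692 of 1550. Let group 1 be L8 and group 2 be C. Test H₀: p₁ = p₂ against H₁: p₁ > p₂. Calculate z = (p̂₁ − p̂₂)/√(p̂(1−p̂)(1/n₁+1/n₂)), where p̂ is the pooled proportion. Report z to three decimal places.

z = -0.511

p̂₁ = 637/1457 = 0.437200, p̂₂ = 692/1550 = 0.446452.
Pooled p̂ = (637+692)/(1457+1550) = 1329/3007 = 0.441969.
SE = √(p̂(1−p̂)(1/n₁+1/n₂)) = √(0.441969·0.558031·0.0013315) = √(0.000328392) = 0.018122.
z = (0.437200 − 0.446452)/0.018122 = -0.009252/0.018122 = -0.511.
p-value = P(Z > -0.511) ≈ 0.6952.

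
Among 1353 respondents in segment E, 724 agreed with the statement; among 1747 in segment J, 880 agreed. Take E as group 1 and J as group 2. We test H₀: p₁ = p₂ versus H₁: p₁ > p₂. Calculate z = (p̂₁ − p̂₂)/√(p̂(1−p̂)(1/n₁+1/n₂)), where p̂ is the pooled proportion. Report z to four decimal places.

p̂₁ = 724/1353 = 0.535107, p̂₂ = 880/1747 = 0.503721.
Pooled p̂ = (724+880)/(1353+1747) = 1604/3100 = 0.517419.
SE = √(p̂(1−p̂)(1/n₁+1/n₂)) = √(0.517419·0.482581·0.00131151) = √(0.000327479) = 0.018096.
z = (0.535107 − 0.503721)/0.018096 = 0.031386/0.018096 = 1.7344.
p-value = P(Z > 1.734) ≈ 0.0414.

z = 1.7344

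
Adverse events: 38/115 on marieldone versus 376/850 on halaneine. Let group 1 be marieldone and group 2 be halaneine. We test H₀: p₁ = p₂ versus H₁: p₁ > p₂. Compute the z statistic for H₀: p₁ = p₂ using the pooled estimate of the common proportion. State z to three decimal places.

z = -2.276

p̂₁ = 38/115 = 0.33043, p̂₂ = 376/850 = 0.44235.
Pooled p̂ = (38+376)/(115+850) = 414/965 = 0.42902.
SE = √(0.244961 × 0.00987212) = 0.04918.
z = (0.33043 − 0.44235)/0.04918 = -0.11192/0.04918 = -2.276.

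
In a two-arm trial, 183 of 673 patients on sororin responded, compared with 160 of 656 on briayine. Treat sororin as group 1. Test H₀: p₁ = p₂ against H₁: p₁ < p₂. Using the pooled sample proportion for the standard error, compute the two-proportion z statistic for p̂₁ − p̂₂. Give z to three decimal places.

z = 1.167

p̂₁ = 183/673 ≈ 0.27192, p̂₂ = 160/656 ≈ 0.24390.
Pooled p̂ = (183+160)/(673+656) = 343/1329 = 0.25809.
SE = √(p̂(1−p̂)(1/n₁+1/n₂)) = √(0.25809·0.74191·0.00301027) = √(0.000576404) = 0.02401.
z = (0.27192 − 0.24390)/0.02401 = 0.02802/0.02401 = 1.167.
p-value = P(Z < 1.167) ≈ 0.8784.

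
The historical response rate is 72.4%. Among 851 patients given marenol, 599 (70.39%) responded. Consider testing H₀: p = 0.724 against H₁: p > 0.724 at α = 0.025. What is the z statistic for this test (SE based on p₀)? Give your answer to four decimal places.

p̂ = 599/851 ≈ 0.7038778.
Standard error under H₀: √(0.724×0.276/851) = 0.0153235.
z = (0.7038778 − 0.724)/0.0153235 = -0.0201222/0.0153235 = -1.3132.
p-value = P(Z > -1.313) ≈ 0.9054, so at α = 0.025 we fail to reject H₀.

z = -1.3132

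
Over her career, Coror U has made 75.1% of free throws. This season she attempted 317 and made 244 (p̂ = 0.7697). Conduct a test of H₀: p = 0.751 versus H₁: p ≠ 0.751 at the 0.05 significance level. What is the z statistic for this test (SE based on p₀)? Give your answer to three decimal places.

z = 0.771

p̂ = 244/317 ≈ 0.76972.
Under H₀, SE = √(0.751·0.249/317) = √(0.000589902) = 0.02429.
z = (0.76972 − 0.751)/0.02429 = 0.01872/0.02429 = 0.771.
Two-sided p-value ≈ 2·Φ(−0.771) = 0.4409, so at α = 0.05 we fail to reject H₀.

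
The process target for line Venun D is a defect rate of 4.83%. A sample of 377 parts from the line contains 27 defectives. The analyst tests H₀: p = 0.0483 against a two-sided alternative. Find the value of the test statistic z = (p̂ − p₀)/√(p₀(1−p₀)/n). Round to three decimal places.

p̂ = 27/377 = 0.07162.
Under H₀, SE = √(0.0483·0.9517/377) = √(0.000121929) = 0.01104.
z = (0.07162 − 0.0483)/0.01104 = 0.02332/0.01104 = 2.112.
Two-sided p-value ≈ 2·Φ(−2.112) = 0.0347.

z = 2.112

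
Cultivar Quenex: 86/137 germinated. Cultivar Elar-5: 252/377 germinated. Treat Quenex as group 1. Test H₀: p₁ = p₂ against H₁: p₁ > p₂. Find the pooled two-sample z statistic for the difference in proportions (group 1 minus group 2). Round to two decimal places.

p̂₁ = 86/137 ≈ 0.6277, p̂₂ = 252/377 ≈ 0.6684.
Pooled p̂ = (86+252)/(137+377) = 338/514 = 0.6576.
SE = √(0.225166 × 0.00995179) = 0.0473.
z = (0.6277 − 0.6684)/0.0473 = -0.0407/0.0473 = -0.86.

z = -0.86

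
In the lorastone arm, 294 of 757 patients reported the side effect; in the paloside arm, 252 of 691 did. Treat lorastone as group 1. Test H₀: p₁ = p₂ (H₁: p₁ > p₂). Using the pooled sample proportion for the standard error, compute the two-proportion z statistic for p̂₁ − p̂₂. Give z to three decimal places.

p̂₁ = 294/757 = 0.38838, p̂₂ = 252/691 = 0.36469.
Pooled p̂ = (294+252)/(757+691) = 546/1448 = 0.37707.
SE = √(p̂(1−p̂)(1/n₁+1/n₂)) = √(0.37707·0.62293·0.00276818) = √(0.000650215) = 0.02550.
z = (0.38838 − 0.36469)/0.02550 = 0.02369/0.02550 = 0.929.
p-value = P(Z > 0.929) ≈ 0.1765.

z = 0.929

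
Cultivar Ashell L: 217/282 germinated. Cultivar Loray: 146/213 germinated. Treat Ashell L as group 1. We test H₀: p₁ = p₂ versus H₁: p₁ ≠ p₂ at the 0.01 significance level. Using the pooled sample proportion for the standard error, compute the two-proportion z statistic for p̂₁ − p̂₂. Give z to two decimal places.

p̂₁ = 217/282 = 0.76950, p̂₂ = 146/213 = 0.68545.
Pooled p̂ = (217+146)/(282+213) = 363/495 = 0.73333.
SE = √(0.195556 × 0.00824093) = 0.04014.
z = (0.76950 − 0.68545)/0.04014 = 0.08405/0.04014 = 2.09.
Two-sided p-value ≈ 2·Φ(−2.094) = 0.0363. With α = 0.01, fail to reject H₀.

z = 2.09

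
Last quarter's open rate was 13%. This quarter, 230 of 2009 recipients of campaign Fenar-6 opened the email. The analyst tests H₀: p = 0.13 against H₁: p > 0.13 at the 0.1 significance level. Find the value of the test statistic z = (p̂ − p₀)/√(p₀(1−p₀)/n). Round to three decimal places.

z = -2.068

p̂ = 230/2009 = 0.114485.
Standard error under H₀: √(0.13×0.87/2009) = 0.007503.
z = (0.114485 − 0.13)/0.007503 = -0.015515/0.007503 = -2.068.
p-value = P(Z > -2.068) ≈ 0.9807. With α = 0.1, fail to reject H₀.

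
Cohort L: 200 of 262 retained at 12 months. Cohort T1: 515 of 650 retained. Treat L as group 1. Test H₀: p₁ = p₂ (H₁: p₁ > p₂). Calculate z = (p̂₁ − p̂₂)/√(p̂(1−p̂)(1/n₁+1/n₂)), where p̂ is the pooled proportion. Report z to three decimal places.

z = -0.961

p̂₁ = 200/262 = 0.76336, p̂₂ = 515/650 = 0.79231.
Pooled p̂ = (200+515)/(262+650) = 715/912 = 0.78399.
SE = √(p̂(1−p̂)(1/n₁+1/n₂)) = √(0.78399·0.21601·0.00535526) = √(0.000906907) = 0.03011.
z = (0.76336 − 0.79231)/0.03011 = -0.02895/0.03011 = -0.961.
p-value = P(Z > -0.961) ≈ 0.8318.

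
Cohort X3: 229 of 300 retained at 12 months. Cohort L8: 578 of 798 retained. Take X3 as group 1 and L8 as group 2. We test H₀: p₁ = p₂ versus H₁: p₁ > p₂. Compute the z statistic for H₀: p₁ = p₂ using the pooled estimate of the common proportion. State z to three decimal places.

z = 1.306

p̂₁ = 229/300 ≈ 0.763333, p̂₂ = 578/798 ≈ 0.724311.
Pooled p̂ = (229+578)/(300+798) = 807/1098 = 0.734973.
SE = √(0.194788 × 0.00458647) = 0.029890.
z = (0.763333 − 0.724311)/0.029890 = 0.039022/0.029890 = 1.306.
p-value = P(Z > 1.306) ≈ 0.0959.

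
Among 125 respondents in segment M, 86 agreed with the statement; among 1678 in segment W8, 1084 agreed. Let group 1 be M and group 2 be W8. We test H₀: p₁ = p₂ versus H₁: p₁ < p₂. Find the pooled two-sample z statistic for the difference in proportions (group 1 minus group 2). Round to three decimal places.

p̂₁ = 86/125 = 0.68800, p̂₂ = 1084/1678 = 0.64601.
Pooled p̂ = (86+1084)/(125+1678) = 1170/1803 = 0.64892.
SE = √(p̂(1−p̂)(1/n₁+1/n₂)) = √(0.64892·0.35108·0.00859595) = √(0.00195836) = 0.04425.
z = (0.68800 − 0.64601)/0.04425 = 0.04199/0.04425 = 0.949.
p-value = P(Z < 0.949) ≈ 0.8287.

z = 0.949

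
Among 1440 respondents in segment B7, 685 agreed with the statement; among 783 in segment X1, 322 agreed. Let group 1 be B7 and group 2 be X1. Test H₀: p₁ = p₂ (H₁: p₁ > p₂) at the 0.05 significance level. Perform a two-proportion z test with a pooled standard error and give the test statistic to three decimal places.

p̂₁ = 685/1440 = 0.47569, p̂₂ = 322/783 = 0.41124.
Pooled p̂ = (685+322)/(1440+783) = 1007/2223 = 0.45299.
SE = √(p̂(1−p̂)(1/n₁+1/n₂)) = √(0.45299·0.54701·0.00197158) = √(0.000488539) = 0.02210.
z = (0.47569 − 0.41124)/0.02210 = 0.06445/0.02210 = 2.916.
p-value = P(Z > 2.916) ≈ 0.0018. With α = 0.05, reject H₀.

z = 2.916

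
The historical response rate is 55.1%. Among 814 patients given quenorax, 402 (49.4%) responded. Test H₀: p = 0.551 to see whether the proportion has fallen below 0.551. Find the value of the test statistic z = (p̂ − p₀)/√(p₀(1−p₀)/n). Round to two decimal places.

p̂ = 402/814 ≈ 0.4939.
SE = √(p₀(1−p₀)/n) = √(0.2474/814) = 0.0174.
z = (0.4939 − 0.551)/0.0174 = -0.0571/0.0174 = -3.28.

z = -3.28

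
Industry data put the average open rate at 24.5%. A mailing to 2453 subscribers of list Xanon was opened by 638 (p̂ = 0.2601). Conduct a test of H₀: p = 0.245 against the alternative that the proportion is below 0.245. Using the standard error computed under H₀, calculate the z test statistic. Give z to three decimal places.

z = 1.738

p̂ = 638/2453 ≈ 0.26009.
SE = √(p₀(1−p₀)/n) = √(0.18498/2453) = 0.00868.
z = (0.26009 − 0.245)/0.00868 = 0.01509/0.00868 = 1.738.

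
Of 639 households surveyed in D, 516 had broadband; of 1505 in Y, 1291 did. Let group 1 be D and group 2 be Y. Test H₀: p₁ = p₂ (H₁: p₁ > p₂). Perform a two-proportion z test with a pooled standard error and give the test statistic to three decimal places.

p̂₁ = 516/639 = 0.807512, p̂₂ = 1291/1505 = 0.857807.
Pooled p̂ = (516+1291)/(639+1505) = 1807/2144 = 0.842817.
SE = √(0.132476 × 0.0022294) = 0.017186.
z = (0.807512 − 0.857807)/0.017186 = -0.050295/0.017186 = -2.927.
p-value = P(Z > -2.927) ≈ 0.9983.

z = -2.927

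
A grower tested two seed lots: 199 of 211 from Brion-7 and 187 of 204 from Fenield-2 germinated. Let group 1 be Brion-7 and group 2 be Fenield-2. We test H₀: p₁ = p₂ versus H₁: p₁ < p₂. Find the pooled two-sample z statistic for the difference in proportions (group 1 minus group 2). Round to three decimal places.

z = 1.057

p̂₁ = 199/211 = 0.94313, p̂₂ = 187/204 = 0.91667.
Pooled p̂ = (199+187)/(211+204) = 386/415 = 0.93012.
SE = √(0.0649964 × 0.0096413) = 0.02503.
z = (0.94313 − 0.91667)/0.02503 = 0.02646/0.02503 = 1.057.
p-value = P(Z < 1.057) ≈ 0.8548.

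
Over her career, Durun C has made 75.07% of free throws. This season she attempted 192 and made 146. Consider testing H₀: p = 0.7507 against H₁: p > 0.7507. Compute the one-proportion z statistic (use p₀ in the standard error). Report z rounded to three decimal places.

z = 0.311

p̂ = 146/192 ≈ 0.76042.
SE = √(p₀(1−p₀)/n) = √(0.18715/192) = 0.03122.
z = (0.76042 − 0.7507)/0.03122 = 0.00972/0.03122 = 0.311.
p-value = P(Z > 0.311) ≈ 0.3778.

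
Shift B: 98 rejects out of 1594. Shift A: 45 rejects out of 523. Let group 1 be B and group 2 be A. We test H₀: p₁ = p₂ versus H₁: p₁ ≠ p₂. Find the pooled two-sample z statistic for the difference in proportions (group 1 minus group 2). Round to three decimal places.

z = -1.942

p̂₁ = 98/1594 = 0.06148, p̂₂ = 45/523 = 0.08604.
Pooled p̂ = (98+45)/(1594+523) = 143/2117 = 0.06755.
SE = √(0.0629856 × 0.0025394) = 0.01265.
z = (0.06148 − 0.08604)/0.01265 = -0.02456/0.01265 = -1.942.
Two-sided p-value ≈ 2·Φ(−1.942) = 0.0521.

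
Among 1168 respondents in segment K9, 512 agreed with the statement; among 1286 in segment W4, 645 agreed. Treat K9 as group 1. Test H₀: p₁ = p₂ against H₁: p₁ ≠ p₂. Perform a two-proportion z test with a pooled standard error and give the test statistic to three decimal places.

z = -3.132

p̂₁ = 512/1168 = 0.43836, p̂₂ = 645/1286 = 0.50156.
Pooled p̂ = (512+645)/(1168+1286) = 1157/2454 = 0.47148.
SE = √(0.249186 × 0.00163377) = 0.02018.
z = (0.43836 − 0.50156)/0.02018 = -0.06320/0.02018 = -3.132.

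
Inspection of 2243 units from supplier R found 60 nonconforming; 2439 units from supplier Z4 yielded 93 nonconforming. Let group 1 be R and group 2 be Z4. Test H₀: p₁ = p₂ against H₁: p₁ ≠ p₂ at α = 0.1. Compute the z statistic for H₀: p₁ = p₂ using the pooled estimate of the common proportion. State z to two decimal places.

p̂₁ = 60/2243 ≈ 0.0267, p̂₂ = 93/2439 ≈ 0.0381.
Pooled p̂ = (60+93)/(2243+2439) = 153/4682 = 0.0327.
SE = √(p̂(1−p̂)(1/n₁+1/n₂)) = √(0.0327·0.9673·0.000855836) = √(2.70534e-05) = 0.0052.
z = (0.0267 − 0.0381)/0.0052 = -0.0114/0.0052 = -2.19.
Two-sided p-value ≈ 2·Φ(−2.188) = 0.0287, so at α = 0.1 we reject H₀.

z = -2.19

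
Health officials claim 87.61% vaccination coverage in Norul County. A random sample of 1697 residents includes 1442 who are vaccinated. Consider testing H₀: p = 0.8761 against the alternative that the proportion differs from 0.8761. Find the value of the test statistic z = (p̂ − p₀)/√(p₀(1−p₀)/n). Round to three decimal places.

z = -3.297

p̂ = 1442/1697 = 0.8497348.
SE = √(p₀(1−p₀)/n) = √(0.10855/1697) = 0.0079978.
z = (0.8497348 − 0.8761)/0.0079978 = -0.0263652/0.0079978 = -3.297.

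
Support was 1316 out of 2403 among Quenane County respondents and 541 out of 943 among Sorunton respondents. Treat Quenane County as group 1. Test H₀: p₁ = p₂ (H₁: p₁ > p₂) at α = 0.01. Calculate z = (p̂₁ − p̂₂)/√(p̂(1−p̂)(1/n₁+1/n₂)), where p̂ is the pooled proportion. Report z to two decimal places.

z = -1.36

p̂₁ = 1316/2403 = 0.54765, p̂₂ = 541/943 = 0.57370.
Pooled p̂ = (1316+541)/(2403+943) = 1857/3346 = 0.55499.
SE = √(0.246976 × 0.00147659) = 0.01910.
z = (0.54765 − 0.57370)/0.01910 = -0.02605/0.01910 = -1.36.
p-value = P(Z > -1.364) ≈ 0.9138; since p > α = 0.01, fail to reject H₀.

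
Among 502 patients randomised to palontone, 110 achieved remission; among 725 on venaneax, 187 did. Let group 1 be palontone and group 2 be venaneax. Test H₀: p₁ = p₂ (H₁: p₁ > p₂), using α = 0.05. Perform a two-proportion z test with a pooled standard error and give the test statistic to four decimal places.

z = -1.5604

p̂₁ = 110/502 = 0.219124, p̂₂ = 187/725 = 0.257931.
Pooled p̂ = (110+187)/(502+725) = 297/1227 = 0.242054.
SE = √(0.183464 × 0.00337134) = 0.024870.
z = (0.219124 − 0.257931)/0.024870 = -0.038807/0.024870 = -1.5604.
p-value = P(Z > -1.560) ≈ 0.9407. With α = 0.05, fail to reject H₀.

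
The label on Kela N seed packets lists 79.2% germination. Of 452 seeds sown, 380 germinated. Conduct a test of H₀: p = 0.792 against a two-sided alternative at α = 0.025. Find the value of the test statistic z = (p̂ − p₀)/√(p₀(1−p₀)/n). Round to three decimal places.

p̂ = 380/452 ≈ 0.840708.
Standard error under H₀: √(0.792×0.208/452) = 0.019091.
z = (0.840708 − 0.792)/0.019091 = 0.048708/0.019091 = 2.551.
p-value = 2·P(Z > 2.551) ≈ 0.0107; since p < α = 0.025, reject H₀.

z = 2.551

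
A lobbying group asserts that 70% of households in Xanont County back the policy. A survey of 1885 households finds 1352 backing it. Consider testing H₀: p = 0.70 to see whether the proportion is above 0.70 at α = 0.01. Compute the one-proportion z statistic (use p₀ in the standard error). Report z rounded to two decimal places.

z = 1.63

p̂ = 1352/1885 = 0.71724.
Under H₀, SE = √(0.7·0.3/1885) = √(0.000111406) = 0.01055.
z = (0.71724 − 0.7)/0.01055 = 0.01724/0.01055 = 1.63.
p-value = P(Z > 1.633) ≈ 0.0512. With α = 0.01, fail to reject H₀.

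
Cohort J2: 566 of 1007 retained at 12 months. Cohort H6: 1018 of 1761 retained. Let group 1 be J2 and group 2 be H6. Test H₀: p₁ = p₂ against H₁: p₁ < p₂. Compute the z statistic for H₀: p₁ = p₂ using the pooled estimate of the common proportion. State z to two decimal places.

z = -0.82

p̂₁ = 566/1007 ≈ 0.5621, p̂₂ = 1018/1761 ≈ 0.5781.
Pooled p̂ = (566+1018)/(1007+1761) = 1584/2768 = 0.5723.
SE = √(p̂(1−p̂)(1/n₁+1/n₂)) = √(0.5723·0.4277·0.00156091) = √(0.000382078) = 0.0195.
z = (0.5621 − 0.5781)/0.0195 = -0.0160/0.0195 = -0.82.
p-value = P(Z < -0.819) ≈ 0.2063.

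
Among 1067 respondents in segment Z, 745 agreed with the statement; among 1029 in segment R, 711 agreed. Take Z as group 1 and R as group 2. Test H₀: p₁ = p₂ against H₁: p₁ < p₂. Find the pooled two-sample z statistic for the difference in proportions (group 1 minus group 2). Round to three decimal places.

p̂₁ = 745/1067 ≈ 0.69822, p̂₂ = 711/1029 ≈ 0.69096.
Pooled p̂ = (745+711)/(1067+1029) = 1456/2096 = 0.69466.
SE = √(0.212109 × 0.00190902) = 0.02012.
z = (0.69822 − 0.69096)/0.02012 = 0.00726/0.02012 = 0.361.

z = 0.361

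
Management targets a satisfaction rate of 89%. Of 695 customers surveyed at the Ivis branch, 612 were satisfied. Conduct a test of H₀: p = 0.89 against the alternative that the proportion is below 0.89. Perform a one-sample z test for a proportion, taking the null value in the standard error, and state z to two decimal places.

z = -0.79

p̂ = 612/695 = 0.8806.
Under H₀, SE = √(0.89·0.11/695) = √(0.000140863) = 0.0119.
z = (0.8806 − 0.89)/0.0119 = -0.0094/0.0119 = -0.79.
p-value = P(Z < -0.794) ≈ 0.2136.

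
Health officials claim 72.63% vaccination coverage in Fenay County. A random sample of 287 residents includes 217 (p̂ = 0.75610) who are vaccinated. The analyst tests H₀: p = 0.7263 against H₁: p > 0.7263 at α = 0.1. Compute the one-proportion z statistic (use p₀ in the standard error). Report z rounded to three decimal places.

z = 1.132

p̂ = 217/287 ≈ 0.75610.
Under H₀, SE = √(0.7263·0.2737/287) = √(0.000692642) = 0.02632.
z = (0.75610 − 0.7263)/0.02632 = 0.02980/0.02632 = 1.132.
p-value = P(Z > 1.132) ≈ 0.1288. With α = 0.1, fail to reject H₀.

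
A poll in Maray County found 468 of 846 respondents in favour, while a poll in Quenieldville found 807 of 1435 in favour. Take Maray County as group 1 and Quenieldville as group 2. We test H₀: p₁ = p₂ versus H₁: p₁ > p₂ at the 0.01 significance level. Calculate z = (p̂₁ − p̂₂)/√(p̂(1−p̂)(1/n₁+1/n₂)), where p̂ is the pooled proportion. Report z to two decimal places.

z = -0.43

p̂₁ = 468/846 ≈ 0.5532, p̂₂ = 807/1435 ≈ 0.5624.
Pooled p̂ = (468+807)/(846+1435) = 1275/2281 = 0.5590.
SE = √(p̂(1−p̂)(1/n₁+1/n₂)) = √(0.5590·0.4410·0.0018789) = √(0.000463192) = 0.0215.
z = (0.5532 − 0.5624)/0.0215 = -0.0092/0.0215 = -0.43.
p-value = P(Z > -0.426) ≈ 0.6651. With α = 0.01, fail to reject H₀.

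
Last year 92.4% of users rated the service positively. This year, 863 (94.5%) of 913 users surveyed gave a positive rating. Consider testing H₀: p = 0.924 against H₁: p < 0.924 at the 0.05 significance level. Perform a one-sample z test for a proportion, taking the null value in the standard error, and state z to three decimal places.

p̂ = 863/913 ≈ 0.945235.
Under H₀, SE = √(0.924·0.076/913) = √(7.69157e-05) = 0.008770.
z = (0.945235 − 0.924)/0.008770 = 0.021235/0.008770 = 2.421.
p-value = P(Z < 2.421) ≈ 0.9923; since p > α = 0.05, fail to reject H₀.

z = 2.421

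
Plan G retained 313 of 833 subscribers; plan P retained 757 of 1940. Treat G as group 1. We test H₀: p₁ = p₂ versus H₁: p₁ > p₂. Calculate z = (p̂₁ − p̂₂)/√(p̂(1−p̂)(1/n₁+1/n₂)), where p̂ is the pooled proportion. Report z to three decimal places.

z = -0.717

p̂₁ = 313/833 ≈ 0.37575, p̂₂ = 757/1940 ≈ 0.39021.
Pooled p̂ = (313+757)/(833+1940) = 1070/2773 = 0.38586.
SE = √(p̂(1−p̂)(1/n₁+1/n₂)) = √(0.38586·0.61414·0.00171594) = √(0.000406632) = 0.02017.
z = (0.37575 − 0.39021)/0.02017 = -0.01446/0.02017 = -0.717.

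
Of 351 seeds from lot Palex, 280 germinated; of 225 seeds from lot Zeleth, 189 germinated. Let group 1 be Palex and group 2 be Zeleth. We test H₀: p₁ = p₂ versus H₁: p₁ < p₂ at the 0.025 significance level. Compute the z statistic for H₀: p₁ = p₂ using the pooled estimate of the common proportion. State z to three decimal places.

z = -1.273

p̂₁ = 280/351 ≈ 0.79772, p̂₂ = 189/225 ≈ 0.84000.
Pooled p̂ = (280+189)/(351+225) = 469/576 = 0.81424.
SE = √(p̂(1−p̂)(1/n₁+1/n₂)) = √(0.81424·0.18576·0.00729345) = √(0.00110318) = 0.03321.
z = (0.79772 − 0.84000)/0.03321 = -0.04228/0.03321 = -1.273.
p-value = P(Z < -1.273) ≈ 0.1015. With α = 0.025, fail to reject H₀.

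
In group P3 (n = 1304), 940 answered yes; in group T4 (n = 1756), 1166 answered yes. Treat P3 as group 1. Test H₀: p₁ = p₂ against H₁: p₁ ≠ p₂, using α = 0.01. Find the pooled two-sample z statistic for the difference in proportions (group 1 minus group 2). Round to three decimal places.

z = 3.357

p̂₁ = 940/1304 ≈ 0.720859, p̂₂ = 1166/1756 ≈ 0.664009.
Pooled p̂ = (940+1166)/(1304+1756) = 2106/3060 = 0.688235.
SE = √(0.214567 × 0.00133635) = 0.016933.
z = (0.720859 − 0.664009)/0.016933 = 0.056850/0.016933 = 3.357.
Two-sided p-value ≈ 2·Φ(−3.357) = 0.0008. With α = 0.01, reject H₀.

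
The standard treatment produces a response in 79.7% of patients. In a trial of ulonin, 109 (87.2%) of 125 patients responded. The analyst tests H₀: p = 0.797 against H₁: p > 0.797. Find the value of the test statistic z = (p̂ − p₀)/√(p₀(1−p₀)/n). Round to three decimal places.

z = 2.085

p̂ = 109/125 ≈ 0.872000.
Under H₀, SE = √(0.797·0.203/125) = √(0.00129433) = 0.035977.
z = (0.872000 − 0.797)/0.035977 = 0.075000/0.035977 = 2.085.
p-value = P(Z > 2.085) ≈ 0.0185.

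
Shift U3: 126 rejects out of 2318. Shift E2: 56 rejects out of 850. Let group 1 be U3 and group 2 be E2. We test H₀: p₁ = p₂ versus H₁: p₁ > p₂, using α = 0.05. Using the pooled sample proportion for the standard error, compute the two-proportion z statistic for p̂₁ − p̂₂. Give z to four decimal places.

p̂₁ = 126/2318 ≈ 0.0543572, p̂₂ = 56/850 ≈ 0.0658824.
Pooled p̂ = (126+56)/(2318+850) = 182/3168 = 0.0574495.
SE = √(p̂(1−p̂)(1/n₁+1/n₂)) = √(0.0574495·0.9425505·0.00160788) = √(8.7065e-05) = 0.0093309.
z = (0.0543572 − 0.0658824)/0.0093309 = -0.0115252/0.0093309 = -1.2352.
p-value = P(Z > -1.235) ≈ 0.8916; since p > α = 0.05, fail to reject H₀.

z = -1.2352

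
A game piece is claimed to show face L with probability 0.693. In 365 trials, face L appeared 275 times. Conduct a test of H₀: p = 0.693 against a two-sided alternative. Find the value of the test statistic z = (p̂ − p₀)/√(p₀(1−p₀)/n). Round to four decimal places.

z = 2.5028

p̂ = 275/365 = 0.753425.
SE = √(p₀(1−p₀)/n) = √(0.21275/365) = 0.024143.
z = (0.753425 − 0.693)/0.024143 = 0.060425/0.024143 = 2.5028.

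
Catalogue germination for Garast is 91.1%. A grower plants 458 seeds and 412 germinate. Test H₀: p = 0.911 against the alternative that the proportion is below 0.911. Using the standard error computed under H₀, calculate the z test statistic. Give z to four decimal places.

p̂ = 412/458 ≈ 0.899563.
Standard error under H₀: √(0.911×0.089/458) = 0.013305.
z = (0.899563 − 0.911)/0.013305 = -0.011437/0.013305 = -0.8596.
p-value = P(Z < -0.860) ≈ 0.1950.

z = -0.8596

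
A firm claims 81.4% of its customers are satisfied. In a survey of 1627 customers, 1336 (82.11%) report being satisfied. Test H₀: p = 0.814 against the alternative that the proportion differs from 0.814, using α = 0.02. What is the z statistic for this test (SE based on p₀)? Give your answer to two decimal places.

z = 0.74

p̂ = 1336/1627 = 0.8211.
Under H₀, SE = √(0.814·0.186/1627) = √(9.30572e-05) = 0.0096.
z = (0.8211 − 0.814)/0.0096 = 0.0071/0.0096 = 0.74.
Two-sided p-value ≈ 2·Φ(−0.740) = 0.4590; since p > α = 0.02, fail to reject H₀.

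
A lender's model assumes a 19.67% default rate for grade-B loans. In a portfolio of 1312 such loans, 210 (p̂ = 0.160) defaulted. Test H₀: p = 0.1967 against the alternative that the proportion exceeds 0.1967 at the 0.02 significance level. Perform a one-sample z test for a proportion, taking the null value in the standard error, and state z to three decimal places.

p̂ = 210/1312 = 0.160061.
Standard error under H₀: √(0.1967×0.8033/1312) = 0.010974.
z = (0.160061 − 0.1967)/0.010974 = -0.036639/0.010974 = -3.339.
p-value = P(Z > -3.339) ≈ 0.9996, so at α = 0.02 we fail to reject H₀.

z = -3.339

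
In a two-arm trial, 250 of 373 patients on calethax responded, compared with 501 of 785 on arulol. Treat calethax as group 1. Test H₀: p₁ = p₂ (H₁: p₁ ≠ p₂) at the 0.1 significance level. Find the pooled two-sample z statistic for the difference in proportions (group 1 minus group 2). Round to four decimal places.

z = 1.0666

p̂₁ = 250/373 ≈ 0.670241, p̂₂ = 501/785 ≈ 0.638217.
Pooled p̂ = (250+501)/(373+785) = 751/1158 = 0.648532.
SE = √(0.227938 × 0.00395485) = 0.030024.
z = (0.670241 − 0.638217)/0.030024 = 0.032024/0.030024 = 1.0666.
p-value = 2·P(Z > 1.067) ≈ 0.2861, so at α = 0.1 we fail to reject H₀.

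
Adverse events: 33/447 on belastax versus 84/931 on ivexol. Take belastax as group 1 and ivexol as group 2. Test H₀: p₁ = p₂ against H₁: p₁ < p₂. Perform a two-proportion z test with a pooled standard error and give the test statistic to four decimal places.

z = -1.0225

p̂₁ = 33/447 = 0.0738255, p̂₂ = 84/931 = 0.0902256.
Pooled p̂ = (33+84)/(447+931) = 117/1378 = 0.0849057.
SE = √(p̂(1−p̂)(1/n₁+1/n₂)) = √(0.0849057·0.9150943·0.00331125) = √(0.000257273) = 0.0160397.
z = (0.0738255 − 0.0902256)/0.0160397 = -0.0164001/0.0160397 = -1.0225.
p-value = P(Z < -1.022) ≈ 0.1533.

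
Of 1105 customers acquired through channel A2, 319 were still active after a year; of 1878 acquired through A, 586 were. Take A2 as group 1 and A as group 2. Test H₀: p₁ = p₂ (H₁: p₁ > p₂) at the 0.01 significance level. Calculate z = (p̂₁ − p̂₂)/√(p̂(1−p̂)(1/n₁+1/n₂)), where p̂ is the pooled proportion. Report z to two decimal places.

z = -1.34

p̂₁ = 319/1105 ≈ 0.2887, p̂₂ = 586/1878 ≈ 0.3120.
Pooled p̂ = (319+586)/(1105+1878) = 905/2983 = 0.3034.
SE = √(p̂(1−p̂)(1/n₁+1/n₂)) = √(0.3034·0.6966·0.00143746) = √(0.000303797) = 0.0174.
z = (0.2887 − 0.3120)/0.0174 = -0.0233/0.0174 = -1.34.
p-value = P(Z > -1.339) ≈ 0.9098. With α = 0.01, fail to reject H₀.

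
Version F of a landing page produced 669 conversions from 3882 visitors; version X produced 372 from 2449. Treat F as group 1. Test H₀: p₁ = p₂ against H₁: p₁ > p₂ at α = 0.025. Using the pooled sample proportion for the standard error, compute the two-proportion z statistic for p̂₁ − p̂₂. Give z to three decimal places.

p̂₁ = 669/3882 ≈ 0.172334, p̂₂ = 372/2449 ≈ 0.151899.
Pooled p̂ = (669+372)/(3882+2449) = 1041/6331 = 0.164429.
SE = √(0.137392 × 0.000665929) = 0.009565.
z = (0.172334 − 0.151899)/0.009565 = 0.020435/0.009565 = 2.136.
p-value = P(Z > 2.136) ≈ 0.0163, so at α = 0.025 we reject H₀.

z = 2.136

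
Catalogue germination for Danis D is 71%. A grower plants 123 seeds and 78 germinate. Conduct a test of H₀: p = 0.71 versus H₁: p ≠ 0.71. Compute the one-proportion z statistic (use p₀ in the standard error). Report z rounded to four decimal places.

z = -1.8540

p̂ = 78/123 ≈ 0.634146.
Under H₀, SE = √(0.71·0.29/123) = √(0.00167398) = 0.040914.
z = (0.634146 − 0.71)/0.040914 = -0.075854/0.040914 = -1.8540.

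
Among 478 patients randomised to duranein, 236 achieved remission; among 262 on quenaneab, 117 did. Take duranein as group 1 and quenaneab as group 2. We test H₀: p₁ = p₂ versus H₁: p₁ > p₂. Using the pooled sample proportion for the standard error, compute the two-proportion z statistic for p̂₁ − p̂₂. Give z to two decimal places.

z = 1.23

p̂₁ = 236/478 ≈ 0.4937, p̂₂ = 117/262 ≈ 0.4466.
Pooled p̂ = (236+117)/(478+262) = 353/740 = 0.4770.
SE = √(p̂(1−p̂)(1/n₁+1/n₂)) = √(0.4770·0.5230·0.00590884) = √(0.00147409) = 0.0384.
z = (0.4937 − 0.4466)/0.0384 = 0.0471/0.0384 = 1.23.
p-value = P(Z > 1.228) ≈ 0.1097.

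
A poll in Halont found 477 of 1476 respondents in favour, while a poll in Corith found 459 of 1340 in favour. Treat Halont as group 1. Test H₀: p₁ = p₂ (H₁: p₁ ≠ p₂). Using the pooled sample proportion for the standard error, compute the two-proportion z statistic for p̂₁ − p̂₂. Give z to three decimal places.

p̂₁ = 477/1476 ≈ 0.32317, p̂₂ = 459/1340 ≈ 0.34254.
Pooled p̂ = (477+459)/(1476+1340) = 936/2816 = 0.33239.
SE = √(p̂(1−p̂)(1/n₁+1/n₂)) = √(0.33239·0.66761·0.00142378) = √(0.000315944) = 0.01777.
z = (0.32317 − 0.34254)/0.01777 = -0.01937/0.01777 = -1.090.
p-value = 2·P(Z > 1.090) ≈ 0.2759.

z = -1.090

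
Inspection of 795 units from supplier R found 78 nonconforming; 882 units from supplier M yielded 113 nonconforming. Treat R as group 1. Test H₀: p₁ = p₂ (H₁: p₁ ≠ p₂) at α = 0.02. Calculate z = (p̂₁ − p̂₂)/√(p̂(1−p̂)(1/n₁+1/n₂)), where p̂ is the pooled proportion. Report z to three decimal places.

p̂₁ = 78/795 = 0.09811, p̂₂ = 113/882 = 0.12812.
Pooled p̂ = (78+113)/(795+882) = 191/1677 = 0.11389.
SE = √(p̂(1−p̂)(1/n₁+1/n₂)) = √(0.11389·0.88611·0.00239165) = √(0.00024137) = 0.01554.
z = (0.09811 − 0.12812)/0.01554 = -0.03001/0.01554 = -1.931.
p-value = 2·P(Z > 1.931) ≈ 0.0534; since p > α = 0.02, fail to reject H₀.

z = -1.931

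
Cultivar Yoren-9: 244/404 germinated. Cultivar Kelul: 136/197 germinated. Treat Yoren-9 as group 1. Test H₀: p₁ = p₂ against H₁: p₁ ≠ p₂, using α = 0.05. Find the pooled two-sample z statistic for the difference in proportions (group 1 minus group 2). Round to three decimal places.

p̂₁ = 244/404 ≈ 0.60396, p̂₂ = 136/197 ≈ 0.69036.
Pooled p̂ = (244+136)/(404+197) = 380/601 = 0.63228.
SE = √(p̂(1−p̂)(1/n₁+1/n₂)) = √(0.63228·0.36772·0.00755139) = √(0.00175571) = 0.04190.
z = (0.60396 − 0.69036)/0.04190 = -0.08640/0.04190 = -2.062.
p-value = 2·P(Z > 2.062) ≈ 0.0392; since p < α = 0.05, reject H₀.

z = -2.062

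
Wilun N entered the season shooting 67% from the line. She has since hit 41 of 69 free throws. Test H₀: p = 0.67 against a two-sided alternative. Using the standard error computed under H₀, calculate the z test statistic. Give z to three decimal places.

z = -1.339

p̂ = 41/69 = 0.59420.
Under H₀, SE = √(0.67·0.33/69) = √(0.00320435) = 0.05661.
z = (0.59420 − 0.67)/0.05661 = -0.07580/0.05661 = -1.339.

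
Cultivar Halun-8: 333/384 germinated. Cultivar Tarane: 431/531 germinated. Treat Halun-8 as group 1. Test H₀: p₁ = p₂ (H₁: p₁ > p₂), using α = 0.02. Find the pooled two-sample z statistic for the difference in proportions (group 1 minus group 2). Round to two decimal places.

z = 2.23

p̂₁ = 333/384 ≈ 0.8672, p̂₂ = 431/531 ≈ 0.8117.
Pooled p̂ = (333+431)/(384+531) = 764/915 = 0.8350.
SE = √(0.137793 × 0.00448741) = 0.0249.
z = (0.8672 − 0.8117)/0.0249 = 0.0555/0.0249 = 2.23.
p-value = P(Z > 2.232) ≈ 0.0128, so at α = 0.02 we reject H₀.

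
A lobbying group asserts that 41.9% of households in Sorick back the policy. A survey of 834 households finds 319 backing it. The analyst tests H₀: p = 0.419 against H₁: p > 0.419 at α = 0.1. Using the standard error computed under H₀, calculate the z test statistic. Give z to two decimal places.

p̂ = 319/834 = 0.38249.
Standard error under H₀: √(0.419×0.581/834) = 0.01708.
z = (0.38249 − 0.419)/0.01708 = -0.03651/0.01708 = -2.14.
p-value = P(Z > -2.137) ≈ 0.9837; since p > α = 0.1, fail to reject H₀.

z = -2.14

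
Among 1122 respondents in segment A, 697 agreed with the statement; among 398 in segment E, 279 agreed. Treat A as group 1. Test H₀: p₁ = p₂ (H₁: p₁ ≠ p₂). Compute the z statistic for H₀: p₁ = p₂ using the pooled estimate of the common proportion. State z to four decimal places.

p̂₁ = 697/1122 = 0.621212, p̂₂ = 279/398 = 0.701005.
Pooled p̂ = (697+279)/(1122+398) = 976/1520 = 0.642105.
SE = √(0.229806 × 0.00340383) = 0.027968.
z = (0.621212 − 0.701005)/0.027968 = -0.079793/0.027968 = -2.8530.

z = -2.8530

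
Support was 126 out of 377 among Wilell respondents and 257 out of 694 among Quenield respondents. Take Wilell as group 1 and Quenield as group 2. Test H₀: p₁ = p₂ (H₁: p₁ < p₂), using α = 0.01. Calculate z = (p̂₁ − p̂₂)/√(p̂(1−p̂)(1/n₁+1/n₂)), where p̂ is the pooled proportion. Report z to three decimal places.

p̂₁ = 126/377 = 0.33422, p̂₂ = 257/694 = 0.37032.
Pooled p̂ = (126+257)/(377+694) = 383/1071 = 0.35761.
SE = √(p̂(1−p̂)(1/n₁+1/n₂)) = √(0.35761·0.64239·0.00409344) = √(0.000940366) = 0.03067.
z = (0.33422 − 0.37032)/0.03067 = -0.03610/0.03067 = -1.177.
p-value = P(Z < -1.177) ≈ 0.1196, so at α = 0.01 we fail to reject H₀.

z = -1.177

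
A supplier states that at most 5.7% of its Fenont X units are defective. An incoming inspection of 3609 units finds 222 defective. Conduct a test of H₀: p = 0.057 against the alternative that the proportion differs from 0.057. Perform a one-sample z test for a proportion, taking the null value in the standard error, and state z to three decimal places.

p̂ = 222/3609 = 0.061513.
Under H₀, SE = √(0.057·0.943/3609) = √(1.48936e-05) = 0.003859.
z = (0.061513 − 0.057)/0.003859 = 0.004513/0.003859 = 1.169.

z = 1.169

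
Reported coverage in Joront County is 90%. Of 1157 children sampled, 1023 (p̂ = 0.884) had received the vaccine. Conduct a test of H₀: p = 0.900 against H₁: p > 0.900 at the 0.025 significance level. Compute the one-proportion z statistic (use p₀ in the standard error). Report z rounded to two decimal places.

z = -1.79

p̂ = 1023/1157 = 0.88418.
Standard error under H₀: √(0.9×0.1/1157) = 0.00882.
z = (0.88418 − 0.9)/0.00882 = -0.01582/0.00882 = -1.79.
p-value = P(Z > -1.793) ≈ 0.9635, so at α = 0.025 we fail to reject H₀.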